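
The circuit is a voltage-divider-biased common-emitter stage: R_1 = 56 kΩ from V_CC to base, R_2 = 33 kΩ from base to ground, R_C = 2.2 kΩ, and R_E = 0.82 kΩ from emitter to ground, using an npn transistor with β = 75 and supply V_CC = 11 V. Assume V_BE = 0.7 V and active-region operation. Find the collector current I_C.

Thevenize the base divider: V_Th = V_CC·R_2/(R_1+R_2) = 11×33/89 = 4.08 V, R_Th = R_1‖R_2 = 20.8 kΩ.
Base-emitter loop: V_Th = I_B·R_Th + V_BE + (β+1)I_B·R_E, so I_B = (4.08 − 0.7) / (20.8 + 76×0.82) = 0.0407 mA.
I_C = β·I_B = 75×0.0407 = 3.05 mA, and I_E = (β+1)I_B = 3.09 mA.
V_CE = V_CC − I_C·R_C − I_E·R_E = 11 − 3.05×2.2 − 3.09×0.82 = 1.76 V.
V_CE = 1.76 V > 0.2 V confirms active-region operation.

I_C ≈ 3 mA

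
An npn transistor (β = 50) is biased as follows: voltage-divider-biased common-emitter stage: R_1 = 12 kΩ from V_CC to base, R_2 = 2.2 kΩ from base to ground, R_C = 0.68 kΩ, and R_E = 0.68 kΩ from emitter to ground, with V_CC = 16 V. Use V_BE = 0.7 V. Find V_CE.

Thevenize the base divider: V_Th = V_CC·R_2/(R_1+R_2) = 16×2.2/14.2 = 2.48 V, R_Th = R_1‖R_2 = 1.86 kΩ.
Base-emitter loop: V_Th = I_B·R_Th + V_BE + (β+1)I_B·R_E, so I_B = (2.48 − 0.7) / (1.86 + 51×0.68) = 0.0487 mA.
I_C = β·I_B = 50×0.0487 = 2.43 mA, and I_E = (β+1)I_B = 2.48 mA.
V_CE = V_CC − I_C·R_C − I_E·R_E = 16 − 2.43×0.68 − 2.48×0.68 = 12.7 V.
V_CE = 12.7 V > 0.2 V confirms active-region operation.

V_CE ≈ 13 V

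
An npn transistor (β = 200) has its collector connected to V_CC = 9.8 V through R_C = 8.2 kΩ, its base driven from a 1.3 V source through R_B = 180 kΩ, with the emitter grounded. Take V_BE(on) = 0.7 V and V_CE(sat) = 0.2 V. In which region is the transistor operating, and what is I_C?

Assume active. Base-emitter loop: I_B = (V_BB − V_BE)/R_B = (1.3 − 0.7)/180 = 0.00333 mA.
I_C = β·I_B = 200×0.00333 = 0.667 mA.
V_CE = V_CC − I_C·R_C = 9.8 − 0.667×8.2 = 4.33 V > V_CE(sat), so the active-region assumption holds.

active; I_C ≈ 0.67 mA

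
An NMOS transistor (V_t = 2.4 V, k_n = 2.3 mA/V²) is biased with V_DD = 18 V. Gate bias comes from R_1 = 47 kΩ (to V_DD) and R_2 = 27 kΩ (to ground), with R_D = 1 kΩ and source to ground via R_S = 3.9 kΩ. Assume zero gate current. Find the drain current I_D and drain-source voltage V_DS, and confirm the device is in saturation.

I_D ≈ 0.85 mA, V_DS ≈ 14 V

V_G = V_DD·R_2/(R_1+R_2) = 18×27/74 = 6.57 V.
Assume saturation: I_D = (k_n/2)(V_GS − V_t)² with V_GS = V_G − I_D·R_S = 6.57 − 3.9·I_D.
Substituting gives 17.5·I_D² − 38.4·I_D + 20 = 0, with roots I_D = 0.848 or 1.35 mA.
The root I_D = 1.35 mA gives V_GS = 1.32 V ≤ V_t, so take I_D = 0.848 mA.
Then V_GS = 3.26 V and V_DS = V_DD − I_D(R_D+R_S) = 18 − 0.848×4.9 = 13.8 V.
Saturation requires V_DS ≥ V_GS − V_t = 0.859 V; 13.8 ≥ 0.859 ✓.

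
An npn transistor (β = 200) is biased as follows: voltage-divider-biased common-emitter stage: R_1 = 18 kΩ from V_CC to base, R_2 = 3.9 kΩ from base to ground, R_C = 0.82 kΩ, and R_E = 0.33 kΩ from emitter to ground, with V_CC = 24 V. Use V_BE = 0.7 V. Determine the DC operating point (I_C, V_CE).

Thevenize the base divider: V_Th = V_CC·R_2/(R_1+R_2) = 24×3.9/21.9 = 4.27 V, R_Th = R_1‖R_2 = 3.21 kΩ.
Base-emitter loop: V_Th = I_B·R_Th + V_BE + (β+1)I_B·R_E, so I_B = (4.27 − 0.7) / (3.21 + 201×0.33) = 0.0514 mA.
I_C = β·I_B = 200×0.0514 = 10.3 mA, and I_E = (β+1)I_B = 10.3 mA.
V_CE = V_CC − I_C·R_C − I_E·R_E = 24 − 10.3×0.82 − 10.3×0.33 = 12.2 V.
V_CE = 12.2 V > 0.2 V confirms active-region operation.

I_C ≈ 10 mA, V_CE ≈ 12 V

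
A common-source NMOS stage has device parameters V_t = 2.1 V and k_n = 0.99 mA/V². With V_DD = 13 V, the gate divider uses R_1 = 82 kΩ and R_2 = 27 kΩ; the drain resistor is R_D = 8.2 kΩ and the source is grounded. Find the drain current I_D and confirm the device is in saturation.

I_D ≈ 0.62 mA

V_G = V_DD·R_2/(R_1+R_2) = 13×27/109 = 3.22 V. With the source grounded, V_GS = V_G = 3.22 V.
Assume saturation: I_D = (k_n/2)(V_GS − V_t)² = (0.99/2)×(3.22 − 2.1)² = 0.495×1.12² = 0.621 mA.
V_DS = V_DD − I_D·R_D = 13 − 0.621×8.2 = 7.91 V.
Saturation requires V_DS ≥ V_GS − V_t = 1.12 V; 7.91 ≥ 1.12 ✓.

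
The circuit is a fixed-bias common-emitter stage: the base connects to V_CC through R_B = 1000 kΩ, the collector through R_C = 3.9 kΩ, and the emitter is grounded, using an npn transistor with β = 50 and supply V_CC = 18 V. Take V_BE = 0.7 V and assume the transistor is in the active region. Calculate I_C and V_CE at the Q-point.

Base loop: V_CC = I_B·R_B + V_BE, so I_B = (18 − 0.7)/1000 kΩ = 0.0173 mA.
In the active region I_C = β·I_B = 50 × 0.0173 = 0.865 mA.
Collector loop: V_CE = V_CC − I_C·R_C = 18 − 0.865×3.9 = 14.6 V.
Since V_CE = 14.6 V > V_CE(sat) ≈ 0.2 V, the transistor is in the active region as assumed.

I_C ≈ 0.86 mA, V_CE ≈ 15 V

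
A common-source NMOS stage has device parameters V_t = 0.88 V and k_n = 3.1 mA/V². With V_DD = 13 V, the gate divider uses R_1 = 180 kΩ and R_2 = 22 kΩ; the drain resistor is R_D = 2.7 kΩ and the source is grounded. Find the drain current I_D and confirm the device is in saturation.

V_G = V_DD·R_2/(R_1+R_2) = 13×22/202 = 1.42 V. With the source grounded, V_GS = V_G = 1.42 V.
Assume saturation: I_D = (k_n/2)(V_GS − V_t)² = (3.1/2)×(1.42 − 0.88)² = 1.55×0.536² = 0.445 mA.
V_DS = V_DD − I_D·R_D = 13 − 0.445×2.7 = 11.8 V.
Saturation requires V_DS ≥ V_GS − V_t = 0.536 V; 11.8 ≥ 0.536 ✓.

I_D ≈ 0.45 mA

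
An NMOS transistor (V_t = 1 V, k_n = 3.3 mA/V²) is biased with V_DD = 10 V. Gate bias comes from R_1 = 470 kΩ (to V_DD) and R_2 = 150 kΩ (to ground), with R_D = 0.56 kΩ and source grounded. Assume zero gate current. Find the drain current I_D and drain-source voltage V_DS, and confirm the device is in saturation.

V_G = V_DD·R_2/(R_1+R_2) = 10×150/620 = 2.42 V. With the source grounded, V_GS = V_G = 2.42 V.
Assume saturation: I_D = (k_n/2)(V_GS − V_t)² = (3.3/2)×(2.42 − 1)² = 1.65×1.42² = 3.32 mA.
V_DS = V_DD − I_D·R_D = 10 − 3.32×0.56 = 8.14 V.
Saturation requires V_DS ≥ V_GS − V_t = 1.42 V; 8.14 ≥ 1.42 ✓.

I_D ≈ 3.3 mA, V_DS ≈ 8.1 V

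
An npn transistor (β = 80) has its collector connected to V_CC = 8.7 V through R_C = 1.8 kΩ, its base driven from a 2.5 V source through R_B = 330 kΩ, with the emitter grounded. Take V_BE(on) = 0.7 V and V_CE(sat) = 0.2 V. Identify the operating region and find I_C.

active; I_C ≈ 0.44 mA

Assume active. Base-emitter loop: I_B = (V_BB − V_BE)/R_B = (2.5 − 0.7)/330 = 0.00545 mA.
I_C = β·I_B = 80×0.00545 = 0.436 mA.
V_CE = V_CC − I_C·R_C = 8.7 − 0.436×1.8 = 7.91 V > V_CE(sat), so the active-region assumption holds.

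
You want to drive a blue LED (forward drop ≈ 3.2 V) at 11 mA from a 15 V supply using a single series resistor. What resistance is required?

The resistor drops V_S − V_D = 15 − 3.2 = 11.8 V at 11 mA.
R = 11.8 V / 11 mA = 1.07 kΩ.

R ≈ 1.1 kΩ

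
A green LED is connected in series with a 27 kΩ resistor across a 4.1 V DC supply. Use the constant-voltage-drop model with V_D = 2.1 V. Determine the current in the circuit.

I ≈ 0.074 mA

KVL around the loop: 4.1 = V_D + I·R = 2.1 + I × 27 kΩ.
So I = (4.1 − 2.1) / 27 kΩ = 2 / 27 = 0.0741 mA.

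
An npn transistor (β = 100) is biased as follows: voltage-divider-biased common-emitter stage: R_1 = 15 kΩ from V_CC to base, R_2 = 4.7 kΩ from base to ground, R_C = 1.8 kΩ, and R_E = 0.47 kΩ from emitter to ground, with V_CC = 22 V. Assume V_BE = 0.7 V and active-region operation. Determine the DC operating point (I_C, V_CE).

Thevenize the base divider: V_Th = V_CC·R_2/(R_1+R_2) = 22×4.7/19.7 = 5.25 V, R_Th = R_1‖R_2 = 3.58 kΩ.
Base-emitter loop: V_Th = I_B·R_Th + V_BE + (β+1)I_B·R_E, so I_B = (5.25 − 0.7) / (3.58 + 101×0.47) = 0.0891 mA.
I_C = β·I_B = 100×0.0891 = 8.91 mA, and I_E = (β+1)I_B = 9 mA.
V_CE = V_CC − I_C·R_C − I_E·R_E = 22 − 8.91×1.8 − 9×0.47 = 1.73 V.
V_CE = 1.73 V > 0.2 V confirms active-region operation.

I_C ≈ 8.9 mA, V_CE ≈ 1.7 V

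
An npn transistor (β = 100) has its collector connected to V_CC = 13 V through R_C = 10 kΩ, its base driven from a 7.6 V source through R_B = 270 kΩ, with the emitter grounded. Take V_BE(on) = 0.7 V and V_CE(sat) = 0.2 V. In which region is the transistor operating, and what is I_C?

saturation; I_C ≈ 1.3 mA

Assume active: I_B = (7.6 − 0.7)/270 = 0.0256 mA, giving I_C = β·I_B = 2.56 mA.
But then V_CE = 13 − 2.56×10 = -12.6 V < V_CE(sat) = 0.2 V — impossible in the active region.
So the transistor is saturated. With V_CE = 0.2 V, I_C = (V_CC − 0.2)/R_C = 12.8/10 = 1.28 mA.
Check: β·I_B = 2.56 mA > I_C = 1.28 mA, confirming saturation.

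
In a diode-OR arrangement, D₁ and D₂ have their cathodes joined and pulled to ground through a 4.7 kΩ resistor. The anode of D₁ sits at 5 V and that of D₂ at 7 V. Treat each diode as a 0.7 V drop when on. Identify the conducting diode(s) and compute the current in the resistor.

Only D₂ conducts; I_R ≈ 1.3 mA

Assume both conduct. Then node N would need to be at both 5−0.7 = 4.3 V and 7−0.7 = 6.3 V, which is impossible.
Assume only D₂ conducts: V_N = 7 − 0.7 = 6.3 V, so I_R = 6.3/4.7 = 1.34 mA.
Check D₁: its anode-to-cathode voltage is 5 − 6.3 = -1.3 V < 0.7 V, so it is off. The assumption is consistent.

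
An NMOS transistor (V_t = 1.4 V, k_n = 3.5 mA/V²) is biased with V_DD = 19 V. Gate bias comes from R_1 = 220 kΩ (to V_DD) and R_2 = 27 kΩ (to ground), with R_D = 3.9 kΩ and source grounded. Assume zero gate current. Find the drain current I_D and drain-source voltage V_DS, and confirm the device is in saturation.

I_D ≈ 0.8 mA, V_DS ≈ 16 V

V_G = V_DD·R_2/(R_1+R_2) = 19×27/247 = 2.08 V. With the source grounded, V_GS = V_G = 2.08 V.
Assume saturation: I_D = (k_n/2)(V_GS − V_t)² = (3.5/2)×(2.08 − 1.4)² = 1.75×0.677² = 0.802 mA.
V_DS = V_DD − I_D·R_D = 19 − 0.802×3.9 = 15.9 V.
Saturation requires V_DS ≥ V_GS − V_t = 0.677 V; 15.9 ≥ 0.677 ✓.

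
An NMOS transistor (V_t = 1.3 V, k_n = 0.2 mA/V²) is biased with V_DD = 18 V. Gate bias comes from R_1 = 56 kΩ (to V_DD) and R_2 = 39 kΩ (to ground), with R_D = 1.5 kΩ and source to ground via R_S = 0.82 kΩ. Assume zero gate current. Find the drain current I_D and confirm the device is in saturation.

V_G = V_DD·R_2/(R_1+R_2) = 18×39/95 = 7.39 V.
Assume saturation: I_D = (k_n/2)(V_GS − V_t)² with V_GS = V_G − I_D·R_S = 7.39 − 0.82·I_D.
Substituting gives 0.0672·I_D² − 2·I_D + 3.71 = 0, with roots I_D = 1.99 or 27.7 mA.
The root I_D = 27.7 mA gives V_GS = -15.4 V ≤ V_t, so take I_D = 1.99 mA.
Then V_GS = 5.76 V and V_DS = V_DD − I_D(R_D+R_S) = 18 − 1.99×2.32 = 13.4 V.
Saturation requires V_DS ≥ V_GS − V_t = 4.46 V; 13.4 ≥ 4.46 ✓.

I_D ≈ 2 mA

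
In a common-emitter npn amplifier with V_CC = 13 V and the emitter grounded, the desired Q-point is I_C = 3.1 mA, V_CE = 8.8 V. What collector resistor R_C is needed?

R_C ≈ 1.4 kΩ

Collector loop: V_CC = I_C·R_C + V_CE.
R_C = (V_CC − V_CE)/I_C = (13 − 8.8)/3.1 = 1.35 kΩ.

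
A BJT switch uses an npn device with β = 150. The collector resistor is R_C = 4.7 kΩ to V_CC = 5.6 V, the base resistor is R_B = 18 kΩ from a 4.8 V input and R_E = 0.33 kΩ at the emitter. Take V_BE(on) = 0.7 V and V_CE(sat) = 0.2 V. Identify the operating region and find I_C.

saturation; I_C ≈ 1.1 mA

Assume active: I_B = (4.8 − 0.7)/(18 + 151×0.33) = 0.0604 mA, I_C = β·I_B = 9.07 mA.
Then V_CE = 5.6 − 9.07×4.7 − 9.13×0.33 = -40 V < 0.2 V — the active assumption fails.
Re-solve with V_CE = 0.2 V. KCL at the emitter: V_E/R_E = (V_BB−0.7−V_E)/R_B + (V_CC−0.2−V_E)/R_C, giving V_E = 0.417 V.
I_C = (V_CC − 0.2 − V_E)/R_C = (5.4 − 0.417)/4.7 = 1.06 mA.
Check: I_B = (4.1 − 0.417)/18 = 0.205 mA, and β·I_B = 30.7 mA > I_C, confirming saturation.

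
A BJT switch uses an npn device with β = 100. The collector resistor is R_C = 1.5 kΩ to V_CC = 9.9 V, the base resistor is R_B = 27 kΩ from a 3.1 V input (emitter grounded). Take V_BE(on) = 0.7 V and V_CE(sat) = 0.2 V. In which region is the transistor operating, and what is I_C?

Assume active: I_B = (3.1 − 0.7)/27 = 0.0889 mA, giving I_C = β·I_B = 8.89 mA.
But then V_CE = 9.9 − 8.89×1.5 = -3.43 V < V_CE(sat) = 0.2 V — impossible in the active region.
So the transistor is saturated. With V_CE = 0.2 V, I_C = (V_CC − 0.2)/R_C = 9.7/1.5 = 6.47 mA.
Check: β·I_B = 8.89 mA > I_C = 6.47 mA, confirming saturation.

saturation; I_C ≈ 6.5 mA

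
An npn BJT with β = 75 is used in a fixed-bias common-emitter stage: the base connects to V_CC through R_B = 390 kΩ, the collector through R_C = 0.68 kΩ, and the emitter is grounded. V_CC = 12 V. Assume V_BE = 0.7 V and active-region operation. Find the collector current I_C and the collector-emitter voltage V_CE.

I_C ≈ 2.2 mA, V_CE ≈ 11 V

Base loop: V_CC = I_B·R_B + V_BE, so I_B = (12 − 0.7)/390 kΩ = 0.029 mA.
In the active region I_C = β·I_B = 75 × 0.029 = 2.17 mA.
Collector loop: V_CE = V_CC − I_C·R_C = 12 − 2.17×0.68 = 10.5 V.
Since V_CE = 10.5 V > V_CE(sat) ≈ 0.2 V, the transistor is in the active region as assumed.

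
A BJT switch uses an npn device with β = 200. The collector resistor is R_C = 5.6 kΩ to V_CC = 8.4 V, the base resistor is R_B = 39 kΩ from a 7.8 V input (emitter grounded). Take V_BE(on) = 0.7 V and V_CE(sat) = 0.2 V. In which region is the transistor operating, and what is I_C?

Assume active: I_B = (7.8 − 0.7)/39 = 0.182 mA, giving I_C = β·I_B = 36.4 mA.
But then V_CE = 8.4 − 36.4×5.6 = -195 V < V_CE(sat) = 0.2 V — impossible in the active region.
So the transistor is saturated. With V_CE = 0.2 V, I_C = (V_CC − 0.2)/R_C = 8.2/5.6 = 1.46 mA.
Check: β·I_B = 36.4 mA > I_C = 1.46 mA, confirming saturation.

saturation; I_C ≈ 1.5 mA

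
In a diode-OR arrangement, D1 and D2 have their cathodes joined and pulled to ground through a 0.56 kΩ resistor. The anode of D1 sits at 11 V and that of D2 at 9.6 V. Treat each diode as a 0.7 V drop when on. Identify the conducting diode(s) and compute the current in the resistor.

Only D1 conducts; I_R ≈ 18 mA

Assume both conduct. Then node N would need to be at both 11−0.7 = 10.3 V and 9.6−0.7 = 8.9 V, which is impossible.
Assume only D1 conducts: V_N = 11 − 0.7 = 10.3 V, so I_R = 10.3/0.56 = 18.4 mA.
Check D2: its anode-to-cathode voltage is 9.6 − 10.3 = -0.7 V < 0.7 V, so it is off. The assumption is consistent.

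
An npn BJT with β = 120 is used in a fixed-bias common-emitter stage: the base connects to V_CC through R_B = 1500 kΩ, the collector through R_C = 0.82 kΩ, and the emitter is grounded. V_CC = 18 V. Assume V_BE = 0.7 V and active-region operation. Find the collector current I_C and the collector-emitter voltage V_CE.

I_C ≈ 1.4 mA, V_CE ≈ 17 V

Base loop: V_CC = I_B·R_B + V_BE, so I_B = (18 − 0.7)/1500 kΩ = 0.0115 mA.
In the active region I_C = β·I_B = 120 × 0.0115 = 1.38 mA.
Collector loop: V_CE = V_CC − I_C·R_C = 18 − 1.38×0.82 = 16.9 V.
Since V_CE = 16.9 V > V_CE(sat) ≈ 0.2 V, the transistor is in the active region as assumed.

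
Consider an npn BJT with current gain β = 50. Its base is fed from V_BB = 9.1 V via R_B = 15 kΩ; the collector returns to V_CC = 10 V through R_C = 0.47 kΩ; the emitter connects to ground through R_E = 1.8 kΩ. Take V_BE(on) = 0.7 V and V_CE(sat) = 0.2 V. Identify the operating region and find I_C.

Assume active. Base-emitter loop: I_B = (V_BB − V_BE)/(R_B + (β+1)R_E) = (9.1 − 0.7)/(15 + 51×1.8) = 0.0787 mA.
I_C = β·I_B = 50×0.0787 = 3.93 mA.
V_CE = V_CC − I_C·R_C − I_E·R_E = 10 − 3.93×0.47 − 4.01×1.8 = 0.931 V > V_CE(sat), so the active-region assumption holds.

active; I_C ≈ 3.9 mA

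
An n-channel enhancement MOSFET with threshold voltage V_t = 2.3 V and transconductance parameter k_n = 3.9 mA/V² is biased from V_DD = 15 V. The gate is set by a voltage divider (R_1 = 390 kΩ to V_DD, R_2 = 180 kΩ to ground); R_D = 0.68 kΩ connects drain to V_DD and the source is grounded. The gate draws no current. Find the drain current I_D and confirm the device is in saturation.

I_D ≈ 12 mA

V_G = V_DD·R_2/(R_1+R_2) = 15×180/570 = 4.74 V. With the source grounded, V_GS = V_G = 4.74 V.
Assume saturation: I_D = (k_n/2)(V_GS − V_t)² = (3.9/2)×(4.74 − 2.3)² = 1.95×2.44² = 11.6 mA.
V_DS = V_DD − I_D·R_D = 15 − 11.6×0.68 = 7.13 V.
Saturation requires V_DS ≥ V_GS − V_t = 2.44 V; 7.13 ≥ 2.44 ✓.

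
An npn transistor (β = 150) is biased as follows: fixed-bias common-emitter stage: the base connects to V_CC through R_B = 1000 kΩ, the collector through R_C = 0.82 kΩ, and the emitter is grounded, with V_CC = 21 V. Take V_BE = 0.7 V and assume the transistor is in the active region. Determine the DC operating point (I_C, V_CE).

Base loop: V_CC = I_B·R_B + V_BE, so I_B = (21 − 0.7)/1000 kΩ = 0.0203 mA.
In the active region I_C = β·I_B = 150 × 0.0203 = 3.05 mA.
Collector loop: V_CE = V_CC − I_C·R_C = 21 − 3.05×0.82 = 18.5 V.
Since V_CE = 18.5 V > V_CE(sat) ≈ 0.2 V, the transistor is in the active region as assumed.

I_C ≈ 3 mA, V_CE ≈ 19 V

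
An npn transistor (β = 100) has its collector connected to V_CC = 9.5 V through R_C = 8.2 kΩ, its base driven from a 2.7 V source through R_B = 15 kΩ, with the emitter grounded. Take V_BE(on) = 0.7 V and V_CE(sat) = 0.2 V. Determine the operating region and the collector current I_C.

saturation; I_C ≈ 1.1 mA

Assume active: I_B = (2.7 − 0.7)/15 = 0.133 mA, giving I_C = β·I_B = 13.3 mA.
But then V_CE = 9.5 − 13.3×8.2 = -99.8 V < V_CE(sat) = 0.2 V — impossible in the active region.
So the transistor is saturated. With V_CE = 0.2 V, I_C = (V_CC − 0.2)/R_C = 9.3/8.2 = 1.13 mA.
Check: β·I_B = 13.3 mA > I_C = 1.13 mA, confirming saturation.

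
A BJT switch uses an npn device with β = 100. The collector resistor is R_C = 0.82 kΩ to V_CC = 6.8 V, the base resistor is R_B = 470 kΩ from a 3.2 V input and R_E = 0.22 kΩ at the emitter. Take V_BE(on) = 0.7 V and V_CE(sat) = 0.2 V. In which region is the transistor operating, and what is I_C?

Assume active. Base-emitter loop: I_B = (V_BB − V_BE)/(R_B + (β+1)R_E) = (3.2 − 0.7)/(470 + 101×0.22) = 0.00508 mA.
I_C = β·I_B = 100×0.00508 = 0.508 mA.
V_CE = V_CC − I_C·R_C − I_E·R_E = 6.8 − 0.508×0.82 − 0.513×0.22 = 6.27 V > V_CE(sat), so the active-region assumption holds.

active; I_C ≈ 0.51 mA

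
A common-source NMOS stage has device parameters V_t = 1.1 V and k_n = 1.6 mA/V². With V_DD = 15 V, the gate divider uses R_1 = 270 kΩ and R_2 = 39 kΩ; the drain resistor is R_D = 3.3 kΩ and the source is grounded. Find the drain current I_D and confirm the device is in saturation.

V_G = V_DD·R_2/(R_1+R_2) = 15×39/309 = 1.89 V. With the source grounded, V_GS = V_G = 1.89 V.
Assume saturation: I_D = (k_n/2)(V_GS − V_t)² = (1.6/2)×(1.89 − 1.1)² = 0.8×0.793² = 0.503 mA.
V_DS = V_DD − I_D·R_D = 15 − 0.503×3.3 = 13.3 V.
Saturation requires V_DS ≥ V_GS − V_t = 0.793 V; 13.3 ≥ 0.793 ✓.

I_D ≈ 0.5 mA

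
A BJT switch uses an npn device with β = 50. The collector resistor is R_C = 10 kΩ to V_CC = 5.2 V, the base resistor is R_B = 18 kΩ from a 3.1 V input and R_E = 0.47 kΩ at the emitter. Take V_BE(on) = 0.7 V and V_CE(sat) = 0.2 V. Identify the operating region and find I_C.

Assume active: I_B = (3.1 − 0.7)/(18 + 51×0.47) = 0.0572 mA, I_C = β·I_B = 2.86 mA.
Then V_CE = 5.2 − 2.86×10 − 2.92×0.47 = -24.8 V < 0.2 V — the active assumption fails.
Re-solve with V_CE = 0.2 V. KCL at the emitter: V_E/R_E = (V_BB−0.7−V_E)/R_B + (V_CC−0.2−V_E)/R_C, giving V_E = 0.277 V.
I_C = (V_CC − 0.2 − V_E)/R_C = (5 − 0.277)/10 = 0.472 mA.
Check: I_B = (2.4 − 0.277)/18 = 0.118 mA, and β·I_B = 5.9 mA > I_C, confirming saturation.

saturation; I_C ≈ 0.47 mA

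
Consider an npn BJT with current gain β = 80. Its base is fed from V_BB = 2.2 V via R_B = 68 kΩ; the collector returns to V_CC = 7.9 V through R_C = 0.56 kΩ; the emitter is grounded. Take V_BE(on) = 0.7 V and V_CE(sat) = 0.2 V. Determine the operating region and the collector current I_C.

Assume active. Base-emitter loop: I_B = (V_BB − V_BE)/R_B = (2.2 − 0.7)/68 = 0.0221 mA.
I_C = β·I_B = 80×0.0221 = 1.76 mA.
V_CE = V_CC − I_C·R_C = 7.9 − 1.76×0.56 = 6.91 V > V_CE(sat), so the active-region assumption holds.

active; I_C ≈ 1.8 mA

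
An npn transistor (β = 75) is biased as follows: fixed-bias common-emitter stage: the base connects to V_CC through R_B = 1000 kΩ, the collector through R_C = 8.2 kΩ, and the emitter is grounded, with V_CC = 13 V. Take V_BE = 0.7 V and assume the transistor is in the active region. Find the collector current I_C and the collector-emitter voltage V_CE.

Base loop: V_CC = I_B·R_B + V_BE, so I_B = (13 − 0.7)/1000 kΩ = 0.0123 mA.
In the active region I_C = β·I_B = 75 × 0.0123 = 0.922 mA.
Collector loop: V_CE = V_CC − I_C·R_C = 13 − 0.922×8.2 = 5.44 V.
Since V_CE = 5.44 V > V_CE(sat) ≈ 0.2 V, the transistor is in the active region as assumed.

I_C ≈ 0.92 mA, V_CE ≈ 5.4 V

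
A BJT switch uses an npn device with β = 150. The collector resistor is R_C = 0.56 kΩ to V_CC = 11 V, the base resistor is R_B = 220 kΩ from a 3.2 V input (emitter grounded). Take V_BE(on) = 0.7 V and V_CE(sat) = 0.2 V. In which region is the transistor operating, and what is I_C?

Assume active. Base-emitter loop: I_B = (V_BB − V_BE)/R_B = (3.2 − 0.7)/220 = 0.0114 mA.
I_C = β·I_B = 150×0.0114 = 1.7 mA.
V_CE = V_CC − I_C·R_C = 11 − 1.7×0.56 = 10 V > V_CE(sat), so the active-region assumption holds.

active; I_C ≈ 1.7 mA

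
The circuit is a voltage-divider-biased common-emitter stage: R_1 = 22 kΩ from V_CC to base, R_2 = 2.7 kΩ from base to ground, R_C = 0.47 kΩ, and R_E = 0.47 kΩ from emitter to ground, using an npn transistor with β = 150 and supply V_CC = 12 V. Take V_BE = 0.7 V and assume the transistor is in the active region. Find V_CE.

Thevenize the base divider: V_Th = V_CC·R_2/(R_1+R_2) = 12×2.7/24.7 = 1.31 V, R_Th = R_1‖R_2 = 2.4 kΩ.
Base-emitter loop: V_Th = I_B·R_Th + V_BE + (β+1)I_B·R_E, so I_B = (1.31 − 0.7) / (2.4 + 151×0.47) = 0.00834 mA.
I_C = β·I_B = 150×0.00834 = 1.25 mA, and I_E = (β+1)I_B = 1.26 mA.
V_CE = V_CC − I_C·R_C − I_E·R_E = 12 − 1.25×0.47 − 1.26×0.47 = 10.8 V.
V_CE = 10.8 V > 0.2 V confirms active-region operation.

V_CE ≈ 11 V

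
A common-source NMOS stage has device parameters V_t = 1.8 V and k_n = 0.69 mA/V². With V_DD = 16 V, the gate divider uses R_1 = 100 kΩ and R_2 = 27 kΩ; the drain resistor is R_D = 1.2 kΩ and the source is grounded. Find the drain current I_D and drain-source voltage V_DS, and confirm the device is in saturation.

I_D ≈ 0.88 mA, V_DS ≈ 15 V

V_G = V_DD·R_2/(R_1+R_2) = 16×27/127 = 3.4 V. With the source grounded, V_GS = V_G = 3.4 V.
Assume saturation: I_D = (k_n/2)(V_GS − V_t)² = (0.69/2)×(3.4 − 1.8)² = 0.345×1.6² = 0.885 mA.
V_DS = V_DD − I_D·R_D = 16 − 0.885×1.2 = 14.9 V.
Saturation requires V_DS ≥ V_GS − V_t = 1.6 V; 14.9 ≥ 1.6 ✓.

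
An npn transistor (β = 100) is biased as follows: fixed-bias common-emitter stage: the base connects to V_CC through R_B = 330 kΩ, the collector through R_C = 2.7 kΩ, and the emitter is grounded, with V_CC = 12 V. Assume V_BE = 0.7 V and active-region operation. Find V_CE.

Base loop: V_CC = I_B·R_B + V_BE, so I_B = (12 − 0.7)/330 kΩ = 0.0342 mA.
In the active region I_C = β·I_B = 100 × 0.0342 = 3.42 mA.
Collector loop: V_CE = V_CC − I_C·R_C = 12 − 3.42×2.7 = 2.75 V.
Since V_CE = 2.75 V > V_CE(sat) ≈ 0.2 V, the transistor is in the active region as assumed.

V_CE ≈ 2.8 V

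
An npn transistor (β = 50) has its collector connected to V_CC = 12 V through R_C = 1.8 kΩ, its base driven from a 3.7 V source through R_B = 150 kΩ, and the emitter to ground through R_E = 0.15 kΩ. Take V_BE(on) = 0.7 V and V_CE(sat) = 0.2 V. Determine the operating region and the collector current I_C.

active; I_C ≈ 0.95 mA

Assume active. Base-emitter loop: I_B = (V_BB − V_BE)/(R_B + (β+1)R_E) = (3.7 − 0.7)/(150 + 51×0.15) = 0.019 mA.
I_C = β·I_B = 50×0.019 = 0.951 mA.
V_CE = V_CC − I_C·R_C − I_E·R_E = 12 − 0.951×1.8 − 0.971×0.15 = 10.1 V > V_CE(sat), so the active-region assumption holds.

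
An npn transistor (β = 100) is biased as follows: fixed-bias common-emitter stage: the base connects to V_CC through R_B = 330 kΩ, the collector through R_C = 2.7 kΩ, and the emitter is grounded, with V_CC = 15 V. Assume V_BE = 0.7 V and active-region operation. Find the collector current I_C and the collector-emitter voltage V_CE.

I_C ≈ 4.3 mA, V_CE ≈ 3.3 V

Base loop: V_CC = I_B·R_B + V_BE, so I_B = (15 − 0.7)/330 kΩ = 0.0433 mA.
In the active region I_C = β·I_B = 100 × 0.0433 = 4.33 mA.
Collector loop: V_CE = V_CC − I_C·R_C = 15 − 4.33×2.7 = 3.3 V.
Since V_CE = 3.3 V > V_CE(sat) ≈ 0.2 V, the transistor is in the active region as assumed.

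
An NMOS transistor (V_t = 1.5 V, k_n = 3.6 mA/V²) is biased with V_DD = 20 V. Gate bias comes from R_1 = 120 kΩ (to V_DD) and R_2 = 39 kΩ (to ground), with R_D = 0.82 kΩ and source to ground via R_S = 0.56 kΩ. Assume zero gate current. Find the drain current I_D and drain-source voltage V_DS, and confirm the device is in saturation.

I_D ≈ 3.6 mA, V_DS ≈ 15 V

V_G = V_DD·R_2/(R_1+R_2) = 20×39/159 = 4.91 V.
Assume saturation: I_D = (k_n/2)(V_GS − V_t)² with V_GS = V_G − I_D·R_S = 4.91 − 0.56·I_D.
Substituting gives 0.564·I_D² − 7.87·I_D + 20.9 = 0, with roots I_D = 3.57 or 10.4 mA.
The root I_D = 10.4 mA gives V_GS = -0.9 V ≤ V_t, so take I_D = 3.57 mA.
Then V_GS = 2.91 V and V_DS = V_DD − I_D(R_D+R_S) = 20 − 3.57×1.38 = 15.1 V.
Saturation requires V_DS ≥ V_GS − V_t = 1.41 V; 15.1 ≥ 1.41 ✓.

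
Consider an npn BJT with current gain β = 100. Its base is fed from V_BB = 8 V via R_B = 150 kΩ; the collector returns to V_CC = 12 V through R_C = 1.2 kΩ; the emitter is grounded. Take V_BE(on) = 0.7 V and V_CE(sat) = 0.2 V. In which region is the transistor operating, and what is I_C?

active; I_C ≈ 4.9 mA

Assume active. Base-emitter loop: I_B = (V_BB − V_BE)/R_B = (8 − 0.7)/150 = 0.0487 mA.
I_C = β·I_B = 100×0.0487 = 4.87 mA.
V_CE = V_CC − I_C·R_C = 12 − 4.87×1.2 = 6.16 V > V_CE(sat), so the active-region assumption holds.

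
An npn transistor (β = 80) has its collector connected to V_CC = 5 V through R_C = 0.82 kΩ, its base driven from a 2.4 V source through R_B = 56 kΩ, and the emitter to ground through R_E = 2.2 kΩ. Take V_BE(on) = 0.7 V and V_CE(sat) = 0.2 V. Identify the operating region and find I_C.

Assume active. Base-emitter loop: I_B = (V_BB − V_BE)/(R_B + (β+1)R_E) = (2.4 − 0.7)/(56 + 81×2.2) = 0.00726 mA.
I_C = β·I_B = 80×0.00726 = 0.581 mA.
V_CE = V_CC − I_C·R_C − I_E·R_E = 5 − 0.581×0.82 − 0.588×2.2 = 3.23 V > V_CE(sat), so the active-region assumption holds.

active; I_C ≈ 0.58 mA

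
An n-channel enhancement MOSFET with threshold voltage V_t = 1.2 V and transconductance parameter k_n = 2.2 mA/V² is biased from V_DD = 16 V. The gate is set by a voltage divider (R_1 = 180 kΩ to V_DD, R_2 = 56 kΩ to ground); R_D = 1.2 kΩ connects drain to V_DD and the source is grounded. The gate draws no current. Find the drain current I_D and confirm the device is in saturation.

I_D ≈ 7.4 mA

V_G = V_DD·R_2/(R_1+R_2) = 16×56/236 = 3.8 V. With the source grounded, V_GS = V_G = 3.8 V.
Assume saturation: I_D = (k_n/2)(V_GS − V_t)² = (2.2/2)×(3.8 − 1.2)² = 1.1×2.6² = 7.42 mA.
V_DS = V_DD − I_D·R_D = 16 − 7.42×1.2 = 7.1 V.
Saturation requires V_DS ≥ V_GS − V_t = 2.6 V; 7.1 ≥ 2.6 ✓.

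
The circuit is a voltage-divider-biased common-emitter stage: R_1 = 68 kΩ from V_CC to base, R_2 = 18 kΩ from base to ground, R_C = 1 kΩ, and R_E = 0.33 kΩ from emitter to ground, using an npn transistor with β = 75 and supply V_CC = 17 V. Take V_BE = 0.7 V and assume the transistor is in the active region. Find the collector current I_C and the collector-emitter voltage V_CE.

Thevenize the base divider: V_Th = V_CC·R_2/(R_1+R_2) = 17×18/86 = 3.56 V, R_Th = R_1‖R_2 = 14.2 kΩ.
Base-emitter loop: V_Th = I_B·R_Th + V_BE + (β+1)I_B·R_E, so I_B = (3.56 − 0.7) / (14.2 + 76×0.33) = 0.0727 mA.
I_C = β·I_B = 75×0.0727 = 5.45 mA, and I_E = (β+1)I_B = 5.53 mA.
V_CE = V_CC − I_C·R_C − I_E·R_E = 17 − 5.45×1 − 5.53×0.33 = 9.72 V.
V_CE = 9.72 V > 0.2 V confirms active-region operation.

I_C ≈ 5.5 mA, V_CE ≈ 9.7 V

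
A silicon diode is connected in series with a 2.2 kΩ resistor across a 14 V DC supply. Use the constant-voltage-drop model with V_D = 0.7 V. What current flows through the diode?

I ≈ 6 mA

KVL around the loop: 14 = V_D + I·R = 0.7 + I × 2.2 kΩ.
So I = (14 − 0.7) / 2.2 kΩ = 13.3 / 2.2 = 6.05 mA.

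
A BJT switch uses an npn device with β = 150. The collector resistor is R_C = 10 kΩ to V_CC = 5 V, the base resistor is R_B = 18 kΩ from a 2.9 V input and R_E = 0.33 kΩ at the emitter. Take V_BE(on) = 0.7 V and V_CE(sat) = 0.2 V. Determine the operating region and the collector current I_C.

saturation; I_C ≈ 0.46 mA

Assume active: I_B = (2.9 − 0.7)/(18 + 151×0.33) = 0.0324 mA, I_C = β·I_B = 4.87 mA.
Then V_CE = 5 − 4.87×10 − 4.9×0.33 = -45.3 V < 0.2 V — the active assumption fails.
Re-solve with V_CE = 0.2 V. KCL at the emitter: V_E/R_E = (V_BB−0.7−V_E)/R_B + (V_CC−0.2−V_E)/R_C, giving V_E = 0.189 V.
I_C = (V_CC − 0.2 − V_E)/R_C = (4.8 − 0.189)/10 = 0.461 mA.
Check: I_B = (2.2 − 0.189)/18 = 0.112 mA, and β·I_B = 16.8 mA > I_C, confirming saturation.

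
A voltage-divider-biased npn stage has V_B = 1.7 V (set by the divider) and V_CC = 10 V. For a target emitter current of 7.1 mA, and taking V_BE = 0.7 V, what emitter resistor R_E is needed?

V_E = V_B − V_BE = 1.7 − 0.7 = 1 V.
R_E = V_E / I_E = 1 / 7.1 = 0.141 kΩ.

R_E ≈ 0.14 kΩ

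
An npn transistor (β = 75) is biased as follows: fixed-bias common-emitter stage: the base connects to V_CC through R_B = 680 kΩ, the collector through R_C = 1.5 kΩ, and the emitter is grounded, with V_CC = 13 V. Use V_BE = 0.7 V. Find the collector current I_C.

I_C ≈ 1.4 mA

Base loop: V_CC = I_B·R_B + V_BE, so I_B = (13 − 0.7)/680 kΩ = 0.0181 mA.
In the active region I_C = β·I_B = 75 × 0.0181 = 1.36 mA.
Collector loop: V_CE = V_CC − I_C·R_C = 13 − 1.36×1.5 = 11 V.
Since V_CE = 11 V > V_CE(sat) ≈ 0.2 V, the transistor is in the active region as assumed.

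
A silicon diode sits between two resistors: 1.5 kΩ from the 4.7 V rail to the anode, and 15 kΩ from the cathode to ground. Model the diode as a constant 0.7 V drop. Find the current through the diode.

I ≈ 0.24 mA

The two resistors are in series with the diode, so KVL gives 4.7 = I·1.5 + 0.7 + I·15.
I = (4.7 − 0.7) / (1.5 + 15) kΩ = 4 / 16.5 = 0.242 mA.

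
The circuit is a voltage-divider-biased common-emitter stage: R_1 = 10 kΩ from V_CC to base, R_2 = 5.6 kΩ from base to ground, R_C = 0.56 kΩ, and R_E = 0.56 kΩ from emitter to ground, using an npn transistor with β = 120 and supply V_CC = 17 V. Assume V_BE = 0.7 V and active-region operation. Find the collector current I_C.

Thevenize the base divider: V_Th = V_CC·R_2/(R_1+R_2) = 17×5.6/15.6 = 6.1 V, R_Th = R_1‖R_2 = 3.59 kΩ.
Base-emitter loop: V_Th = I_B·R_Th + V_BE + (β+1)I_B·R_E, so I_B = (6.1 − 0.7) / (3.59 + 121×0.56) = 0.0757 mA.
I_C = β·I_B = 120×0.0757 = 9.09 mA, and I_E = (β+1)I_B = 9.16 mA.
V_CE = V_CC − I_C·R_C − I_E·R_E = 17 − 9.09×0.56 − 9.16×0.56 = 6.78 V.
V_CE = 6.78 V > 0.2 V confirms active-region operation.

I_C ≈ 9.1 mA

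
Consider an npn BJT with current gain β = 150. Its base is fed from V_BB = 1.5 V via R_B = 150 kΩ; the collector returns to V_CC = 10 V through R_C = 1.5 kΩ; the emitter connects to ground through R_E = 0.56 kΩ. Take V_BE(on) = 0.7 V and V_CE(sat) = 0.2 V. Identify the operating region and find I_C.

active; I_C ≈ 0.51 mA

Assume active. Base-emitter loop: I_B = (V_BB − V_BE)/(R_B + (β+1)R_E) = (1.5 − 0.7)/(150 + 151×0.56) = 0.00341 mA.
I_C = β·I_B = 150×0.00341 = 0.512 mA.
V_CE = V_CC − I_C·R_C − I_E·R_E = 10 − 0.512×1.5 − 0.515×0.56 = 8.94 V > V_CE(sat), so the active-region assumption holds.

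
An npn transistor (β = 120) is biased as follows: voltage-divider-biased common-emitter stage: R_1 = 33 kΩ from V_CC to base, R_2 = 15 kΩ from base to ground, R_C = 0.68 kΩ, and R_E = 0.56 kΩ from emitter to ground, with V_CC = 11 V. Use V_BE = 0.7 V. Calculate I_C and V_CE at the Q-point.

I_C ≈ 4.2 mA, V_CE ≈ 5.8 V

Thevenize the base divider: V_Th = V_CC·R_2/(R_1+R_2) = 11×15/48 = 3.44 V, R_Th = R_1‖R_2 = 10.3 kΩ.
Base-emitter loop: V_Th = I_B·R_Th + V_BE + (β+1)I_B·R_E, so I_B = (3.44 − 0.7) / (10.3 + 121×0.56) = 0.0351 mA.
I_C = β·I_B = 120×0.0351 = 4.21 mA, and I_E = (β+1)I_B = 4.24 mA.
V_CE = V_CC − I_C·R_C − I_E·R_E = 11 − 4.21×0.68 − 4.24×0.56 = 5.76 V.
V_CE = 5.76 V > 0.2 V confirms active-region operation.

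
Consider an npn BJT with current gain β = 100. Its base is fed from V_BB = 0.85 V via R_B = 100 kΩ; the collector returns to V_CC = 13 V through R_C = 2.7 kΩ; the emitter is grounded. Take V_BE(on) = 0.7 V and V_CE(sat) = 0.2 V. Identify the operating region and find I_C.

Assume active. Base-emitter loop: I_B = (V_BB − V_BE)/R_B = (0.85 − 0.7)/100 = 0.0015 mA.
I_C = β·I_B = 100×0.0015 = 0.15 mA.
V_CE = V_CC − I_C·R_C = 13 − 0.15×2.7 = 12.6 V > V_CE(sat), so the active-region assumption holds.

active; I_C ≈ 0.15 mA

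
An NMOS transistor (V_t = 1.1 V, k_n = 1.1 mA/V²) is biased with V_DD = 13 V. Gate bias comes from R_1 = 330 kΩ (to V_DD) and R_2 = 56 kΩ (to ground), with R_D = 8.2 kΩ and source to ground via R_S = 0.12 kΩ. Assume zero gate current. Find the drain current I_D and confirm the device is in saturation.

V_G = V_DD·R_2/(R_1+R_2) = 13×56/386 = 1.89 V.
Assume saturation: I_D = (k_n/2)(V_GS − V_t)² with V_GS = V_G − I_D·R_S = 1.89 − 0.12·I_D.
Substituting gives 0.00792·I_D² − 1.1·I_D + 0.34 = 0, with roots I_D = 0.309 or 139 mA.
The root I_D = 139 mA gives V_GS = -14.8 V ≤ V_t, so take I_D = 0.309 mA.
Then V_GS = 1.85 V and V_DS = V_DD − I_D(R_D+R_S) = 13 − 0.309×8.32 = 10.4 V.
Saturation requires V_DS ≥ V_GS − V_t = 0.749 V; 10.4 ≥ 0.749 ✓.

I_D ≈ 0.31 mA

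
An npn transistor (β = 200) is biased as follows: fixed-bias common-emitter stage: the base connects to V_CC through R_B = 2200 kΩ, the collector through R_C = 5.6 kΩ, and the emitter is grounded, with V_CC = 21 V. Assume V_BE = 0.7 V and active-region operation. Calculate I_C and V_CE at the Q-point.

Base loop: V_CC = I_B·R_B + V_BE, so I_B = (21 − 0.7)/2200 kΩ = 0.00923 mA.
In the active region I_C = β·I_B = 200 × 0.00923 = 1.85 mA.
Collector loop: V_CE = V_CC − I_C·R_C = 21 − 1.85×5.6 = 10.7 V.
Since V_CE = 10.7 V > V_CE(sat) ≈ 0.2 V, the transistor is in the active region as assumed.

I_C ≈ 1.8 mA, V_CE ≈ 11 V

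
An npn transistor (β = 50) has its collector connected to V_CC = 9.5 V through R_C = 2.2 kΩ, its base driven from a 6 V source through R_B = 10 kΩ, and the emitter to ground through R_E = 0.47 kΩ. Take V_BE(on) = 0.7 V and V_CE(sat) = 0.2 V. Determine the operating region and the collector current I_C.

saturation; I_C ≈ 3.4 mA

Assume active: I_B = (6 − 0.7)/(10 + 51×0.47) = 0.156 mA, I_C = β·I_B = 7.8 mA.
Then V_CE = 9.5 − 7.8×2.2 − 7.96×0.47 = -11.4 V < 0.2 V — the active assumption fails.
Re-solve with V_CE = 0.2 V. KCL at the emitter: V_E/R_E = (V_BB−0.7−V_E)/R_B + (V_CC−0.2−V_E)/R_C, giving V_E = 1.77 V.
I_C = (V_CC − 0.2 − V_E)/R_C = (9.3 − 1.77)/2.2 = 3.42 mA.
Check: I_B = (5.3 − 1.77)/10 = 0.353 mA, and β·I_B = 17.6 mA > I_C, confirming saturation.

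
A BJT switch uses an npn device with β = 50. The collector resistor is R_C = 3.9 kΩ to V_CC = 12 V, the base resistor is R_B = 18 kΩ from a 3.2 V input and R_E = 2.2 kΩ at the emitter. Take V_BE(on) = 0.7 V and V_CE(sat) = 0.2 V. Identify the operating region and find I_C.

Assume active. Base-emitter loop: I_B = (V_BB − V_BE)/(R_B + (β+1)R_E) = (3.2 − 0.7)/(18 + 51×2.2) = 0.0192 mA.
I_C = β·I_B = 50×0.0192 = 0.96 mA.
V_CE = V_CC − I_C·R_C − I_E·R_E = 12 − 0.96×3.9 − 0.979×2.2 = 6.1 V > V_CE(sat), so the active-region assumption holds.

active; I_C ≈ 0.96 mA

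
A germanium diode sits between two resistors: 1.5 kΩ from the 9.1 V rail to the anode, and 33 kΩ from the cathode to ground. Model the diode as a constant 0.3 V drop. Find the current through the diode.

I ≈ 0.26 mA

The two resistors are in series with the diode, so KVL gives 9.1 = I·1.5 + 0.3 + I·33.
I = (9.1 − 0.3) / (1.5 + 33) kΩ = 8.8 / 34.5 = 0.255 mA.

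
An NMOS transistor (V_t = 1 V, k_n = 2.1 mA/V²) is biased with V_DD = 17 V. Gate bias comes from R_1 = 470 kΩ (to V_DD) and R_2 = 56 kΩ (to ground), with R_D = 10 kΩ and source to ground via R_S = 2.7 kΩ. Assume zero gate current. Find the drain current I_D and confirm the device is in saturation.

V_G = V_DD·R_2/(R_1+R_2) = 17×56/526 = 1.81 V.
Assume saturation: I_D = (k_n/2)(V_GS − V_t)² with V_GS = V_G − I_D·R_S = 1.81 − 2.7·I_D.
Substituting gives 7.65·I_D² − 5.59·I_D + 0.689 = 0, with roots I_D = 0.157 or 0.574 mA.
The root I_D = 0.574 mA gives V_GS = 0.261 V ≤ V_t, so take I_D = 0.157 mA.
Then V_GS = 1.39 V and V_DS = V_DD − I_D(R_D+R_S) = 17 − 0.157×12.7 = 15 V.
Saturation requires V_DS ≥ V_GS − V_t = 0.386 V; 15 ≥ 0.386 ✓.

I_D ≈ 0.16 mA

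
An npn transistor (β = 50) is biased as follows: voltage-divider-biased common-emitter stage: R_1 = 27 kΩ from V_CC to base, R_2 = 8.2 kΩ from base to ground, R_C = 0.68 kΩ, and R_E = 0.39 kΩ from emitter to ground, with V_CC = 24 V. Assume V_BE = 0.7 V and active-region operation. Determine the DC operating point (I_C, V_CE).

I_C ≈ 9.3 mA, V_CE ≈ 14 V

Thevenize the base divider: V_Th = V_CC·R_2/(R_1+R_2) = 24×8.2/35.2 = 5.59 V, R_Th = R_1‖R_2 = 6.29 kΩ.
Base-emitter loop: V_Th = I_B·R_Th + V_BE + (β+1)I_B·R_E, so I_B = (5.59 − 0.7) / (6.29 + 51×0.39) = 0.187 mA.
I_C = β·I_B = 50×0.187 = 9.34 mA, and I_E = (β+1)I_B = 9.53 mA.
V_CE = V_CC − I_C·R_C − I_E·R_E = 24 − 9.34×0.68 − 9.53×0.39 = 13.9 V.
V_CE = 13.9 V > 0.2 V confirms active-region operation.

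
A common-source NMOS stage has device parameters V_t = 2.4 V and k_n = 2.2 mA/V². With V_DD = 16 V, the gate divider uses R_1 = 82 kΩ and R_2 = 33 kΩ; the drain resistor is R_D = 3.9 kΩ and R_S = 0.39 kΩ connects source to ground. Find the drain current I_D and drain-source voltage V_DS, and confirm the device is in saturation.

V_G = V_DD·R_2/(R_1+R_2) = 16×33/115 = 4.59 V.
Assume saturation: I_D = (k_n/2)(V_GS − V_t)² with V_GS = V_G − I_D·R_S = 4.59 − 0.39·I_D.
Substituting gives 0.167·I_D² − 2.88·I_D + 5.28 = 0, with roots I_D = 2.09 or 15.1 mA.
The root I_D = 15.1 mA gives V_GS = -1.31 V ≤ V_t, so take I_D = 2.09 mA.
Then V_GS = 3.78 V and V_DS = V_DD − I_D(R_D+R_S) = 16 − 2.09×4.29 = 7.05 V.
Saturation requires V_DS ≥ V_GS − V_t = 1.38 V; 7.05 ≥ 1.38 ✓.

I_D ≈ 2.1 mA, V_DS ≈ 7 V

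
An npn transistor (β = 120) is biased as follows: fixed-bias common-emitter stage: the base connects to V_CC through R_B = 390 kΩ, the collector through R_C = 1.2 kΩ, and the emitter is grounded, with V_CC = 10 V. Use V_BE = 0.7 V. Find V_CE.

Base loop: V_CC = I_B·R_B + V_BE, so I_B = (10 − 0.7)/390 kΩ = 0.0238 mA.
In the active region I_C = β·I_B = 120 × 0.0238 = 2.86 mA.
Collector loop: V_CE = V_CC − I_C·R_C = 10 − 2.86×1.2 = 6.57 V.
Since V_CE = 6.57 V > V_CE(sat) ≈ 0.2 V, the transistor is in the active region as assumed.

V_CE ≈ 6.6 V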